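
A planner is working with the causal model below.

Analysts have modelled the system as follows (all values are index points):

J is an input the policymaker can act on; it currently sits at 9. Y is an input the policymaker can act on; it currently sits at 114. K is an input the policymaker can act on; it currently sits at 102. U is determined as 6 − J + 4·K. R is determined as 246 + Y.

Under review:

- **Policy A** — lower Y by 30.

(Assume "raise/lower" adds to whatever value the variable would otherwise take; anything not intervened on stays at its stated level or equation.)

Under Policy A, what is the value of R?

Policy A (Y − 30):
  Y = 114 − 30 = 84
  R = 246 + 84 = 330

330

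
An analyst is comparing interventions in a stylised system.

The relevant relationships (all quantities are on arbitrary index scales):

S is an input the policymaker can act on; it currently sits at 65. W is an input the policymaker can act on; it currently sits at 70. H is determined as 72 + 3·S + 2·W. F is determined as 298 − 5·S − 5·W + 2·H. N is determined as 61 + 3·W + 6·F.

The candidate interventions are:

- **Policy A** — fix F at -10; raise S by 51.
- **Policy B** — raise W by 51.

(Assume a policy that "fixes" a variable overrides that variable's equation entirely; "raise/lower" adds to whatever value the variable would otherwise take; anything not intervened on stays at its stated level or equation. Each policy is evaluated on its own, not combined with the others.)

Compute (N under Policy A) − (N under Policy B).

-2529

Policy A (F := -10, S + 51):
  S = 65 + 51 = 116
  W = 70
  H = 72 + 3·116 + 2·70 = 560
  F = -10
  N = 61 + 3·70 + 6·(-10) = 211
Policy B (W + 51):
  S = 65
  W = 70 + 51 = 121
  H = 72 + 3·65 + 2·121 = 509
  F = 298 − 5·65 − 5·121 + 2·509 = 386
  N = 61 + 3·121 + 6·386 = 2740
N: 211 − 2740 = -2529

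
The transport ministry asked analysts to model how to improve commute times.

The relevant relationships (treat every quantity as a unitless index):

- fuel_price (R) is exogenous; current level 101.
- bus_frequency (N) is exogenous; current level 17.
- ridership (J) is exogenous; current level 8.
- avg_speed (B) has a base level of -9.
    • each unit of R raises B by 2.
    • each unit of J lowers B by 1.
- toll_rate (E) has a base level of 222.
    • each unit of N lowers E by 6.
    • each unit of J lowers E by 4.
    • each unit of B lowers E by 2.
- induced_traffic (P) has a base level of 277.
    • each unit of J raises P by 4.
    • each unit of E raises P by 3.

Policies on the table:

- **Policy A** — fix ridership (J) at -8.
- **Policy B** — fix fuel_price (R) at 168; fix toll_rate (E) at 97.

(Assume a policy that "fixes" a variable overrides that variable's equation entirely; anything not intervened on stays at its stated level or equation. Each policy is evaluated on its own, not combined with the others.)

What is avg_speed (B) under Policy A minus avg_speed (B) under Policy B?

-118

Policy A (J := -8):
  R = 101
  J = -8
  B = -9 + 2·101 − (-8) = 201
Policy B (R := 168, E := 97):
  R = 168
  J = 8
  B = -9 + 2·168 − 8 = 319
B: 201 − 319 = -118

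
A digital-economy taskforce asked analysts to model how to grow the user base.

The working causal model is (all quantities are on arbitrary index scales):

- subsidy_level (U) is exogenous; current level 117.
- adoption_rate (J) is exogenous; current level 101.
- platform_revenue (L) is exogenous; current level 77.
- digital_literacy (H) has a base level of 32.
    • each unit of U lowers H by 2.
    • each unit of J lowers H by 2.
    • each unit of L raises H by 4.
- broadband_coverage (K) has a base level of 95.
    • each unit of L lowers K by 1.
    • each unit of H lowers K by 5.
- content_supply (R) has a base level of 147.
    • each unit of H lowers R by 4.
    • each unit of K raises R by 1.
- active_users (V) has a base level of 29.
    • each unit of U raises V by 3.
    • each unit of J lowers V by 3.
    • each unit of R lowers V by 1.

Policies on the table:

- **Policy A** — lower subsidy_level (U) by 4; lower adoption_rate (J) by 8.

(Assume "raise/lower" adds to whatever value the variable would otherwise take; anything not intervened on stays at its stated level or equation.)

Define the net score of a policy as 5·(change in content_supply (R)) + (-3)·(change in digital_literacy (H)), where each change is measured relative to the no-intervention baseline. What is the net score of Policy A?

Baseline:
  U = 117
  J = 101
  L = 77
  H = 32 − 2·117 − 2·101 + 4·77 = -96
  K = 95 − 77 − 5·(-96) = 498
  R = 147 − 4·(-96) + 498 = 1029
Policy A (U − 4, J − 8):
  U = 117 − 4 = 113
  J = 101 − 8 = 93
  L = 77
  H = 32 − 2·113 − 2·93 + 4·77 = -72
  K = 95 − 77 − 5·(-72) = 378
  R = 147 − 4·(-72) + 378 = 813
ΔR = 813 − 1029 = -216; ΔH = -72 − (-96) = 24
Score = 5·(-216) + (-3)·24 = -1152

-1152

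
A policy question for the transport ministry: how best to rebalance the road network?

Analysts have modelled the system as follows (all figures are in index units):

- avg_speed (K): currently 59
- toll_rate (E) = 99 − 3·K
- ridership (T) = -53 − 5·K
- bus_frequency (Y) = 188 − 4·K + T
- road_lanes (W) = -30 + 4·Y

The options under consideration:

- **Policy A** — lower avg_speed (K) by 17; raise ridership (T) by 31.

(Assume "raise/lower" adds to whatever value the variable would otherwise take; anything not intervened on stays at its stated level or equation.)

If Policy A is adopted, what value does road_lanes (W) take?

Policy A (K − 17, T + 31):
  K = 59 − 17 = 42
  T = -53 − 5·42 (+31 from intervention) = -232
  Y = 188 − 4·42 + (-232) = -212
  W = -30 + 4·(-212) = -878

-878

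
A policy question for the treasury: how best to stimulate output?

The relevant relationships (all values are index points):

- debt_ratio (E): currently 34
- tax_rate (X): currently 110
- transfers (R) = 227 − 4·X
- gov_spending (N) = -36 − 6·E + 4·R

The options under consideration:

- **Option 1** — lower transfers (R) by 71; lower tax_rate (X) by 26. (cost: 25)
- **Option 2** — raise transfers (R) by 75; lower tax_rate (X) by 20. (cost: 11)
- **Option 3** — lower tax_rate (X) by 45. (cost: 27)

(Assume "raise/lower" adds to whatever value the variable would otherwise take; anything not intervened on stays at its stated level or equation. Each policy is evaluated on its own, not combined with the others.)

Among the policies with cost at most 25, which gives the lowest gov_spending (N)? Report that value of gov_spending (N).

Option 1 (R − 71, X − 26):
  E = 34
  X = 110 − 26 = 84
  R = 227 − 4·84 (−71 from intervention) = -180
  N = -36 − 6·34 + 4·(-180) = -960
Option 2 (R + 75, X − 20):
  E = 34
  X = 110 − 20 = 90
  R = 227 − 4·90 (+75 from intervention) = -58
  N = -36 − 6·34 + 4·(-58) = -472
Comparing — Option 1: N=-960, Option 2: N=-472. Lowest is -960 (Option 1).

-960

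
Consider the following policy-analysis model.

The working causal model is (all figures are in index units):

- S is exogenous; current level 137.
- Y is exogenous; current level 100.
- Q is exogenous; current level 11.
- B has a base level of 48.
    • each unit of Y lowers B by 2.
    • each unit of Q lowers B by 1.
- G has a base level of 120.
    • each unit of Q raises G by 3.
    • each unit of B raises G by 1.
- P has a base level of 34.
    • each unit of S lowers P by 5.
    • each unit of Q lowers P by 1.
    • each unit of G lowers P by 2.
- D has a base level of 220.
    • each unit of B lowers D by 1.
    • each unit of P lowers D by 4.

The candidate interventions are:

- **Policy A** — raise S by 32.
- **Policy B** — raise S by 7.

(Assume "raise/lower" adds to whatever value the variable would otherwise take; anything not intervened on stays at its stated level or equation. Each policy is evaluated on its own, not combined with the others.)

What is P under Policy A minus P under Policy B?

-125

Policy A (S + 32):
  S = 137 + 32 = 169
  Y = 100
  Q = 11
  B = 48 − 2·100 − 11 = -163
  G = 120 + 3·11 + (-163) = -10
  P = 34 − 5·169 − 11 − 2·(-10) = -802
Policy B (S + 7):
  S = 137 + 7 = 144
  Y = 100
  Q = 11
  B = 48 − 2·100 − 11 = -163
  G = 120 + 3·11 + (-163) = -10
  P = 34 − 5·144 − 11 − 2·(-10) = -677
P: -802 − (-677) = -125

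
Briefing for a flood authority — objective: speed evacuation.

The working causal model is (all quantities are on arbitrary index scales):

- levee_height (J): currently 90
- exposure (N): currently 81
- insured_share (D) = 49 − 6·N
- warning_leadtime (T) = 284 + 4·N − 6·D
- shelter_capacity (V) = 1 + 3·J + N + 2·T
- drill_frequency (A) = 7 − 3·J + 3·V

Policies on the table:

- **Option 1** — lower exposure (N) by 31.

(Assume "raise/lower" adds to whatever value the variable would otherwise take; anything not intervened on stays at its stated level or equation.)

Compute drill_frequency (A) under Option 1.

12640

Option 1 (N − 31):
  J = 90
  N = 81 − 31 = 50
  D = 49 − 6·50 = -251
  T = 284 + 4·50 − 6·(-251) = 1990
  V = 1 + 3·90 + 50 + 2·1990 = 4301
  A = 7 − 3·90 + 3·4301 = 12640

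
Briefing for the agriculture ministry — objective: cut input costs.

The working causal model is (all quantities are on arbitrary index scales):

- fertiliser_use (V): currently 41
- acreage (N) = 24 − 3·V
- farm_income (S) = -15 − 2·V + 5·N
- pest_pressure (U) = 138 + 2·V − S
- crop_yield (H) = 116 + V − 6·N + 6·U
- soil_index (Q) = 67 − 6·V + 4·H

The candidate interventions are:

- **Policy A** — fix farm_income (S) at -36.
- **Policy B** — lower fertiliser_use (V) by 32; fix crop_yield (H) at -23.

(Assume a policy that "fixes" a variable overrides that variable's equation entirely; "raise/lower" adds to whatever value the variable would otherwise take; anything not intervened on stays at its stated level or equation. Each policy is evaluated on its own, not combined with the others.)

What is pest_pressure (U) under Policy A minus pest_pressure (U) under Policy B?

52

Policy A (S := -36):
  V = 41
  N = 24 − 3·41 = -99
  S = -36
  U = 138 + 2·41 − (-36) = 256
Policy B (V − 32, H := -23):
  V = 41 − 32 = 9
  N = 24 − 3·9 = -3
  S = -15 − 2·9 + 5·(-3) = -48
  U = 138 + 2·9 − (-48) = 204
U: 256 − 204 = 52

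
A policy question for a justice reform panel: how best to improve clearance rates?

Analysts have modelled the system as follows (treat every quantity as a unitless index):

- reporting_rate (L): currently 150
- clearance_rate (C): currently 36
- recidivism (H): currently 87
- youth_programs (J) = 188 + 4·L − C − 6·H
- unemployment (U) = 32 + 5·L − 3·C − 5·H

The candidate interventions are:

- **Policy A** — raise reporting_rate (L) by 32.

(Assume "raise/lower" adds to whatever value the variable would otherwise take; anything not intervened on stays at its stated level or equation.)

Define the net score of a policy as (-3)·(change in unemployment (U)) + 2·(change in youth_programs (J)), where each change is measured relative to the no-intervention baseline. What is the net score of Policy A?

Baseline:
  L = 150
  C = 36
  H = 87
  J = 188 + 4·150 − 36 − 6·87 = 230
  U = 32 + 5·150 − 3·36 − 5·87 = 239
Policy A (L + 32):
  L = 150 + 32 = 182
  C = 36
  H = 87
  J = 188 + 4·182 − 36 − 6·87 = 358
  U = 32 + 5·182 − 3·36 − 5·87 = 399
ΔU = 399 − 239 = 160; ΔJ = 358 − 230 = 128
Score = (-3)·160 + 2·128 = -224

-224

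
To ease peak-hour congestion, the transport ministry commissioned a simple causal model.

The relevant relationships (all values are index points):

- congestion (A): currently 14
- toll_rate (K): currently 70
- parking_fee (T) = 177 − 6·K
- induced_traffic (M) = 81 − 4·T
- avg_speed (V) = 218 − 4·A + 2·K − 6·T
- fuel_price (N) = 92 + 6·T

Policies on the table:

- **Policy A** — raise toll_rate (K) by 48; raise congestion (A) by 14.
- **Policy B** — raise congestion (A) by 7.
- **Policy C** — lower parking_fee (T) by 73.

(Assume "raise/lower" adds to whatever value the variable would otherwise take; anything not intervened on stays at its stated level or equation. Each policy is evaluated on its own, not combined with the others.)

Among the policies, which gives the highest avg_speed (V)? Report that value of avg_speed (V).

Policy A (K + 48, A + 14):
  A = 14 + 14 = 28
  K = 70 + 48 = 118
  T = 177 − 6·118 = -531
  V = 218 − 4·28 + 2·118 − 6·(-531) = 3528
Policy B (A + 7):
  A = 14 + 7 = 21
  K = 70
  T = 177 − 6·70 = -243
  V = 218 − 4·21 + 2·70 − 6·(-243) = 1732
Policy C (T − 73):
  A = 14
  K = 70
  T = 177 − 6·70 (−73 from intervention) = -316
  V = 218 − 4·14 + 2·70 − 6·(-316) = 2198
Comparing — Policy A: V=3528, Policy B: V=1732, Policy C: V=2198. Highest is 3528 (Policy A).

3528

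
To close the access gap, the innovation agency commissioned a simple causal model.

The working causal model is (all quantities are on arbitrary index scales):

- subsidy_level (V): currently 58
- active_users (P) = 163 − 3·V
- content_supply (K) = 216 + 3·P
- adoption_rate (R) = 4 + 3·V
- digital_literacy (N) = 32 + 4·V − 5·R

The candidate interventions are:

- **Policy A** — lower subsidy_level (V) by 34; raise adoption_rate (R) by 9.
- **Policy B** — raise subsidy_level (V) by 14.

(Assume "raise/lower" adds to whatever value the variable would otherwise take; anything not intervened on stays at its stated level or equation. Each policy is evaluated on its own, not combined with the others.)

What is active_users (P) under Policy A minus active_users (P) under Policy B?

144

Policy A (V − 34, R + 9):
  V = 58 − 34 = 24
  P = 163 − 3·24 = 91
Policy B (V + 14):
  V = 58 + 14 = 72
  P = 163 − 3·72 = -53
P: 91 − (-53) = 144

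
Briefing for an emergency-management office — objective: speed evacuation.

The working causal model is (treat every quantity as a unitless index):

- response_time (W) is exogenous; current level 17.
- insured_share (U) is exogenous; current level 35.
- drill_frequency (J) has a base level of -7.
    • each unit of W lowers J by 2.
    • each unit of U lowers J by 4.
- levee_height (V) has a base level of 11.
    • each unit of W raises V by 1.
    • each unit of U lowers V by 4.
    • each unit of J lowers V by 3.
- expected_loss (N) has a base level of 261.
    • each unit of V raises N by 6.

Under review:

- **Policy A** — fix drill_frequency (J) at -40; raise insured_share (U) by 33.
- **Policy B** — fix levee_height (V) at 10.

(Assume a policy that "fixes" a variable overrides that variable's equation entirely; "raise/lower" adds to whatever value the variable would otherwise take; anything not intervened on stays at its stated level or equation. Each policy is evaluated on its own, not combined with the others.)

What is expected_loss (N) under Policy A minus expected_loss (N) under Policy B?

Policy A (J := -40, U + 33):
  W = 17
  U = 35 + 33 = 68
  J = -40
  V = 11 + 17 − 4·68 − 3·(-40) = -124
  N = 261 + 6·(-124) = -483
Policy B (V := 10):
  W = 17
  U = 35
  J = -7 − 2·17 − 4·35 = -181
  V = 10
  N = 261 + 6·10 = 321
N: -483 − 321 = -804

-804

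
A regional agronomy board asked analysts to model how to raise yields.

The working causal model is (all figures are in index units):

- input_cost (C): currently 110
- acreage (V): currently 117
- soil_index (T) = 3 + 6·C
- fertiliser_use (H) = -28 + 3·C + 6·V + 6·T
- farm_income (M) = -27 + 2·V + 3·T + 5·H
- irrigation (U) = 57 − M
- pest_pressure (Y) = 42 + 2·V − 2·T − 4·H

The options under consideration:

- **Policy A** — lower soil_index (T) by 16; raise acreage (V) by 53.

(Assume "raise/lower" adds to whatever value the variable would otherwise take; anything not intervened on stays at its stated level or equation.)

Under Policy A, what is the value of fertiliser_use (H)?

5204

Policy A (T − 16, V + 53):
  C = 110
  V = 117 + 53 = 170
  T = 3 + 6·110 (−16 from intervention) = 647
  H = -28 + 3·110 + 6·170 + 6·647 = 5204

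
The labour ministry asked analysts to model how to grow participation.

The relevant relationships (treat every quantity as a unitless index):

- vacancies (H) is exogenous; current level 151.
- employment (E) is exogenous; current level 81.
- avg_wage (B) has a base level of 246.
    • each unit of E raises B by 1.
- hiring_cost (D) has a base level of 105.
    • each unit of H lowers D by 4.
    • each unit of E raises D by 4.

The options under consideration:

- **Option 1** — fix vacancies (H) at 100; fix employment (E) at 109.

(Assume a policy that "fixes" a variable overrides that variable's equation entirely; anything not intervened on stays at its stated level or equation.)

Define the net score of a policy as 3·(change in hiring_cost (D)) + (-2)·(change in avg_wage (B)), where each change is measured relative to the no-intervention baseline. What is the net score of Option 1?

Baseline:
  H = 151
  E = 81
  B = 246 + 81 = 327
  D = 105 − 4·151 + 4·81 = -175
Option 1 (H := 100, E := 109):
  H = 100
  E = 109
  B = 246 + 109 = 355
  D = 105 − 4·100 + 4·109 = 141
ΔD = 141 − (-175) = 316; ΔB = 355 − 327 = 28
Score = 3·316 + (-2)·28 = 892

892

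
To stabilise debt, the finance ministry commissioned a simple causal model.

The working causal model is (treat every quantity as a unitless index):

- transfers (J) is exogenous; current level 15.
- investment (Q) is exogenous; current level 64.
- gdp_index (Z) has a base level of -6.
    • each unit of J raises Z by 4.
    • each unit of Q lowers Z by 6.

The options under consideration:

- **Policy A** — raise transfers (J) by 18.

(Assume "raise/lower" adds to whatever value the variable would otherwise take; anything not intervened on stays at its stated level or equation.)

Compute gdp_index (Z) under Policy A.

-258

Policy A (J + 18):
  J = 15 + 18 = 33
  Q = 64
  Z = -6 + 4·33 − 6·64 = -258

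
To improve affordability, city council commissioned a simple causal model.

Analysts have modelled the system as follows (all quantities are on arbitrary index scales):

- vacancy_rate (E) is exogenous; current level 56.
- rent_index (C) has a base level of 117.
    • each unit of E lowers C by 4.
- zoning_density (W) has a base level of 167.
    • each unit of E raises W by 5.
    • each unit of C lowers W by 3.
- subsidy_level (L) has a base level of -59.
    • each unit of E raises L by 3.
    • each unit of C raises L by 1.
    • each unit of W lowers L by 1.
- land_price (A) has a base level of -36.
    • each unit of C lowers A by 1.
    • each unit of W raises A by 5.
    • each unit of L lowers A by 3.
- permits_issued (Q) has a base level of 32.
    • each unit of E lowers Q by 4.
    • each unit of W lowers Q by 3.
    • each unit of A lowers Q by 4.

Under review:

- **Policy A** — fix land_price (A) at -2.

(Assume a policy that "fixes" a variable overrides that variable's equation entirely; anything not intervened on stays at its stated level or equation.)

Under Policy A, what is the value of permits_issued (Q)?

Policy A (A := -2):
  E = 56
  C = 117 − 4·56 = -107
  W = 167 + 5·56 − 3·(-107) = 768
  L = -59 + 3·56 + (-107) − 768 = -766
  A = -2
  Q = 32 − 4·56 − 3·768 − 4·(-2) = -2488

-2488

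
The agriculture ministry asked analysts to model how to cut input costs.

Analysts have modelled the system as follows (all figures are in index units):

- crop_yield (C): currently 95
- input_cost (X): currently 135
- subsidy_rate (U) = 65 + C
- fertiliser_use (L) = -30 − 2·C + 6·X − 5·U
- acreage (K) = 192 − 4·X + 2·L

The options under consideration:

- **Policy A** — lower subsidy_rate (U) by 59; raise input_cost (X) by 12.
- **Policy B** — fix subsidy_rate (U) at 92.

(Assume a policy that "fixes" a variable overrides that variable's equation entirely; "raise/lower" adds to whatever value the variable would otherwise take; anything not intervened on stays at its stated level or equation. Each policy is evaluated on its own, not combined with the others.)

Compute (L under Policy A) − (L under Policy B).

27

Policy A (U − 59, X + 12):
  C = 95
  X = 135 + 12 = 147
  U = 65 + 95 (−59 from intervention) = 101
  L = -30 − 2·95 + 6·147 − 5·101 = 157
Policy B (U := 92):
  C = 95
  X = 135
  U = 92
  L = -30 − 2·95 + 6·135 − 5·92 = 130
L: 157 − 130 = 27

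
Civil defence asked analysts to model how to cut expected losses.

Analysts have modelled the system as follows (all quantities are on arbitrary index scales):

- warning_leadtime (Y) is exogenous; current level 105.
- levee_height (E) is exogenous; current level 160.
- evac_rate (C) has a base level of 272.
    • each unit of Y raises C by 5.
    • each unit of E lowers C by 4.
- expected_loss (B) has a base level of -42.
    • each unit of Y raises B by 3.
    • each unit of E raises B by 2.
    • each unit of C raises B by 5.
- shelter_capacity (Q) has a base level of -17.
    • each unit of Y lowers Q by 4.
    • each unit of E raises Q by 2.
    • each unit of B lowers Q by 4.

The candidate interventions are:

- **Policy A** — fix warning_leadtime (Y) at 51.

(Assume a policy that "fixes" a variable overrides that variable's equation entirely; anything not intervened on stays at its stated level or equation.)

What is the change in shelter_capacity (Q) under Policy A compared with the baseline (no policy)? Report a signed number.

6264

Baseline:
  Y = 105
  E = 160
  C = 272 + 5·105 − 4·160 = 157
  B = -42 + 3·105 + 2·160 + 5·157 = 1378
  Q = -17 − 4·105 + 2·160 − 4·1378 = -5629
Policy A (Y := 51):
  Y = 51
  E = 160
  C = 272 + 5·51 − 4·160 = -113
  B = -42 + 3·51 + 2·160 + 5·(-113) = -134
  Q = -17 − 4·51 + 2·160 − 4·(-134) = 635
Change in Q: 635 − (-5629) = 6264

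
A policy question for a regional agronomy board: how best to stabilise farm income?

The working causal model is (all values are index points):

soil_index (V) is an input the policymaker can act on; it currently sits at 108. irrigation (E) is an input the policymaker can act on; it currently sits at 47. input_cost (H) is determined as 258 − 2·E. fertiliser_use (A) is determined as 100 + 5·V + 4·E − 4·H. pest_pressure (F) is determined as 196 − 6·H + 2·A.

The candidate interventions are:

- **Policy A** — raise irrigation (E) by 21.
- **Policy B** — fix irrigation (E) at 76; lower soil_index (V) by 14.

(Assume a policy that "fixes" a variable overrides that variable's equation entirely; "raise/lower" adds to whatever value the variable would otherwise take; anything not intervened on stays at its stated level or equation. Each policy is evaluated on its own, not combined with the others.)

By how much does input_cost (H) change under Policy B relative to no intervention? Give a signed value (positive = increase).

-58

Baseline:
  E = 47
  H = 258 − 2·47 = 164
Policy B (E := 76, V − 14):
  E = 76
  H = 258 − 2·76 = 106
Change in H: 106 − 164 = -58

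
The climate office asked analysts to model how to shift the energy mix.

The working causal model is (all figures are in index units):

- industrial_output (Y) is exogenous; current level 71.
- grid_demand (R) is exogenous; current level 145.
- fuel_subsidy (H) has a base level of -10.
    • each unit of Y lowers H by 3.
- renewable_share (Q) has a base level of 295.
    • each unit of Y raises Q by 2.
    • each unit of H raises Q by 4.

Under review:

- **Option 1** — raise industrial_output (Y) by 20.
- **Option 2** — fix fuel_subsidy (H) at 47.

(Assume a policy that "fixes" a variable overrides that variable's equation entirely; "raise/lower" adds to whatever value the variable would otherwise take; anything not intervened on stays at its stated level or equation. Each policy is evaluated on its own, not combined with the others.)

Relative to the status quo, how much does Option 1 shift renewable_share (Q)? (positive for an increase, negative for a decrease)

Baseline:
  Y = 71
  H = -10 − 3·71 = -223
  Q = 295 + 2·71 + 4·(-223) = -455
Option 1 (Y + 20):
  Y = 71 + 20 = 91
  H = -10 − 3·91 = -283
  Q = 295 + 2·91 + 4·(-283) = -655
Change in Q: -655 − (-455) = -200

-200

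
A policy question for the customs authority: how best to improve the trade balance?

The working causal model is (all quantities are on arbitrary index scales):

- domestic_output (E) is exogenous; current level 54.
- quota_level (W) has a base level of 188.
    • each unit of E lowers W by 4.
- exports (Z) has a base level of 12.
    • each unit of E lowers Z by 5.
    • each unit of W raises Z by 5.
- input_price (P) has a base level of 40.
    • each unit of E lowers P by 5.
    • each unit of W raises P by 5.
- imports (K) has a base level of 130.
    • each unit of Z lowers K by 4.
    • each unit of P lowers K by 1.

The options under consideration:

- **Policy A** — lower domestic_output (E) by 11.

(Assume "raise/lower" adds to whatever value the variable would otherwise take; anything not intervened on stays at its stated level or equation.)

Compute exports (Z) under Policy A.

-123

Policy A (E − 11):
  E = 54 − 11 = 43
  W = 188 − 4·43 = 16
  Z = 12 − 5·43 + 5·16 = -123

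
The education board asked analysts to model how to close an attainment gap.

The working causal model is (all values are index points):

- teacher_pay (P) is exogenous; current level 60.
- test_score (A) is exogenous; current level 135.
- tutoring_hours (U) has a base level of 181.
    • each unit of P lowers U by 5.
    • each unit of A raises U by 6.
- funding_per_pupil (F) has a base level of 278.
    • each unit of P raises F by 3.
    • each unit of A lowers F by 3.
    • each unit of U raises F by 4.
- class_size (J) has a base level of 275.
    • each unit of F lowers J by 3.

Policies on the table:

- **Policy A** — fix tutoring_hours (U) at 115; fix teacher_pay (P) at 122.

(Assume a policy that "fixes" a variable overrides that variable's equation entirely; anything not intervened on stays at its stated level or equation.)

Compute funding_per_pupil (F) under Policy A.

699

Policy A (U := 115, P := 122):
  P = 122
  A = 135
  U = 115
  F = 278 + 3·122 − 3·135 + 4·115 = 699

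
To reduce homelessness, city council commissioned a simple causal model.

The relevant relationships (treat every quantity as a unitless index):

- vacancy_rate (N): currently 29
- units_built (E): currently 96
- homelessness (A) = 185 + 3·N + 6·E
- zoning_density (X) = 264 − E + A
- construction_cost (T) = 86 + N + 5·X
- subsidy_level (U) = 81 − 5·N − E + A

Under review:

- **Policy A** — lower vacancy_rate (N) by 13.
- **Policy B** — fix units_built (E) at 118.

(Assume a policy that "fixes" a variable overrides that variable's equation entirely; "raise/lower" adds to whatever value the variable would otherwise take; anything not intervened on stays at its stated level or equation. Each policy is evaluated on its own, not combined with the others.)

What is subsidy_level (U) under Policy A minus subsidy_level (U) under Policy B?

-84

Policy A (N − 13):
  N = 29 − 13 = 16
  E = 96
  A = 185 + 3·16 + 6·96 = 809
  U = 81 − 5·16 − 96 + 809 = 714
Policy B (E := 118):
  N = 29
  E = 118
  A = 185 + 3·29 + 6·118 = 980
  U = 81 − 5·29 − 118 + 980 = 798
U: 714 − 798 = -84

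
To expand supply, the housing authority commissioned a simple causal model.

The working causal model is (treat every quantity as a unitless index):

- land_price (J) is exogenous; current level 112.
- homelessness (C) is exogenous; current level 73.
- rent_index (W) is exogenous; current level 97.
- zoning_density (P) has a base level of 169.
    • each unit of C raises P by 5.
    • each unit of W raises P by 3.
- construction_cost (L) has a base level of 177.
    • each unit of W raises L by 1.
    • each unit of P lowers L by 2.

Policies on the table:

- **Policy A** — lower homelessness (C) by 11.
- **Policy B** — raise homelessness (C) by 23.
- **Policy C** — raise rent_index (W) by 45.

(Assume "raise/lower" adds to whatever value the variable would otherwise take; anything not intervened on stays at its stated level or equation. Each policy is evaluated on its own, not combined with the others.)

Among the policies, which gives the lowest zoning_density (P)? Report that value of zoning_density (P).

Policy A (C − 11):
  C = 73 − 11 = 62
  W = 97
  P = 169 + 5·62 + 3·97 = 770
Policy B (C + 23):
  C = 73 + 23 = 96
  W = 97
  P = 169 + 5·96 + 3·97 = 940
Policy C (W + 45):
  C = 73
  W = 97 + 45 = 142
  P = 169 + 5·73 + 3·142 = 960
Comparing — Policy A: P=770, Policy B: P=940, Policy C: P=960. Lowest is 770 (Policy A).

770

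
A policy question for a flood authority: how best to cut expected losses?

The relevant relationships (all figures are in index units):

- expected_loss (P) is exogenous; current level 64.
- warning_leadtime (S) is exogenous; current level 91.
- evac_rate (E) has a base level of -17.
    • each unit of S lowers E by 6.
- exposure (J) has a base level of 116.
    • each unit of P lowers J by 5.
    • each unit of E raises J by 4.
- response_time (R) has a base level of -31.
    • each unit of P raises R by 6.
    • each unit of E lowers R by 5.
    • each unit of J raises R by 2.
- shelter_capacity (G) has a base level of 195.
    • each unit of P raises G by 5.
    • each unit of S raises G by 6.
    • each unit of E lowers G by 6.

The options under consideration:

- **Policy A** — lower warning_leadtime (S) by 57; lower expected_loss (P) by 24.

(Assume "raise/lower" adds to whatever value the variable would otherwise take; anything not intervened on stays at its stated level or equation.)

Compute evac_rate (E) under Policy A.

-221

Policy A (S − 57, P − 24):
  S = 91 − 57 = 34
  E = -17 − 6·34 = -221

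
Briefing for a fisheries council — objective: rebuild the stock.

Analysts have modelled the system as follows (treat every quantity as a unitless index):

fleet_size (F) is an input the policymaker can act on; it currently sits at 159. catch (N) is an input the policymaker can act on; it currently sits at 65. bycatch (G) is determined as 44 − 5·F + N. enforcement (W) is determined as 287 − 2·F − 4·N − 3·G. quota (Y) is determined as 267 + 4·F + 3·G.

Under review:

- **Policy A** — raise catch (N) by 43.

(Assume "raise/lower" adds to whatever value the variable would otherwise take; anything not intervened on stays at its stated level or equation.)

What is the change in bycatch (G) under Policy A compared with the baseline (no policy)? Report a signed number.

Baseline:
  F = 159
  N = 65
  G = 44 − 5·159 + 65 = -686
Policy A (N + 43):
  F = 159
  N = 65 + 43 = 108
  G = 44 − 5·159 + 108 = -643
Change in G: -643 − (-686) = 43

43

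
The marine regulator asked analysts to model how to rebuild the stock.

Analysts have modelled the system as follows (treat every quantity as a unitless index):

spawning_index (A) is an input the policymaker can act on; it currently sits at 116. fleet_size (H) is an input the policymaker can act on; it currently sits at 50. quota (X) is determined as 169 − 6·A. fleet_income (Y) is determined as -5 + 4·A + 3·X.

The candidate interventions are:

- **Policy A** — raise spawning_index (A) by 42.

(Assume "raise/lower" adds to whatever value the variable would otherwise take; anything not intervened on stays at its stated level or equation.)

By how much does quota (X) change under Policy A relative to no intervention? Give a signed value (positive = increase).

-252

Baseline:
  A = 116
  X = 169 − 6·116 = -527
Policy A (A + 42):
  A = 116 + 42 = 158
  X = 169 − 6·158 = -779
Change in X: -779 − (-527) = -252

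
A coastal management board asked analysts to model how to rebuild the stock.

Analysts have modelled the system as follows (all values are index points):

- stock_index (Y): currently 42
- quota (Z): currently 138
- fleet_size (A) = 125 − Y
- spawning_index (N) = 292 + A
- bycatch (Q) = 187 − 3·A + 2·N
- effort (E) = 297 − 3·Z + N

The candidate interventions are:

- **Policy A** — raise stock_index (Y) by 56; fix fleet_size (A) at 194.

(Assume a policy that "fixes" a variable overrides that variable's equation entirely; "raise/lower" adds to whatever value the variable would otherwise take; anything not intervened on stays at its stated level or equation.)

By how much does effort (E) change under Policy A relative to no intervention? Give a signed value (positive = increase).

111

Baseline:
  Y = 42
  Z = 138
  A = 125 − 42 = 83
  N = 292 + 83 = 375
  E = 297 − 3·138 + 375 = 258
Policy A (Y + 56, A := 194):
  Y = 42 + 56 = 98
  Z = 138
  A = 194
  N = 292 + 194 = 486
  E = 297 − 3·138 + 486 = 369
Change in E: 369 − 258 = 111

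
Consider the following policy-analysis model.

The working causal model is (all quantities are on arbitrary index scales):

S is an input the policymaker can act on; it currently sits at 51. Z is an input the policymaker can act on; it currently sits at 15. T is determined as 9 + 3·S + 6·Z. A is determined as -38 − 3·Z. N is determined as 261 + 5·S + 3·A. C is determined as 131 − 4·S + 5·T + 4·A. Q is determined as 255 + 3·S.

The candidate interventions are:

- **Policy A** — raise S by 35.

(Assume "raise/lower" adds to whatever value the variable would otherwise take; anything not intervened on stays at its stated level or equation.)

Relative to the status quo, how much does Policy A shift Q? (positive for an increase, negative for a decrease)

Baseline:
  S = 51
  Q = 255 + 3·51 = 408
Policy A (S + 35):
  S = 51 + 35 = 86
  Q = 255 + 3·86 = 513
Change in Q: 513 − 408 = 105

105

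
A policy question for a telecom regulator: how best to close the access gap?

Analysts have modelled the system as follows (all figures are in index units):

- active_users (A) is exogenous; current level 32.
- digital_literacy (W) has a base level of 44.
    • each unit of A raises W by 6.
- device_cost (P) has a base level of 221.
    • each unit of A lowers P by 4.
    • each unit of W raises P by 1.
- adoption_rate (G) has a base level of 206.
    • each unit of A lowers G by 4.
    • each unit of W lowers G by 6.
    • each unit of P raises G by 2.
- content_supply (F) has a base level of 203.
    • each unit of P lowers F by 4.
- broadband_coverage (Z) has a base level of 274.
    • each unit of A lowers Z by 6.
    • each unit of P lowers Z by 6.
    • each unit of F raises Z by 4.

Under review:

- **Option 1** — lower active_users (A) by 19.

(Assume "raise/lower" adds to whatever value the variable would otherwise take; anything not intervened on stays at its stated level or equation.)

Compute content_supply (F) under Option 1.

Option 1 (A − 19):
  A = 32 − 19 = 13
  W = 44 + 6·13 = 122
  P = 221 − 4·13 + 122 = 291
  F = 203 − 4·291 = -961

-961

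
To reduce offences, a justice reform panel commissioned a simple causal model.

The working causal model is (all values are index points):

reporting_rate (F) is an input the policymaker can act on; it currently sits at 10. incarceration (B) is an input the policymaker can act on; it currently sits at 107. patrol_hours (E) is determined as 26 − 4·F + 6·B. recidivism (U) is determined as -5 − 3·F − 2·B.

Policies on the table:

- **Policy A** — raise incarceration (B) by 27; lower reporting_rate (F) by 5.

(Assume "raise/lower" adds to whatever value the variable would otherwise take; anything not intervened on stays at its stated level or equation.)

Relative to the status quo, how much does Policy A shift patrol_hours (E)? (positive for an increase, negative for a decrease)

182

Baseline:
  F = 10
  B = 107
  E = 26 − 4·10 + 6·107 = 628
Policy A (B + 27, F − 5):
  F = 10 − 5 = 5
  B = 107 + 27 = 134
  E = 26 − 4·5 + 6·134 = 810
Change in E: 810 − 628 = 182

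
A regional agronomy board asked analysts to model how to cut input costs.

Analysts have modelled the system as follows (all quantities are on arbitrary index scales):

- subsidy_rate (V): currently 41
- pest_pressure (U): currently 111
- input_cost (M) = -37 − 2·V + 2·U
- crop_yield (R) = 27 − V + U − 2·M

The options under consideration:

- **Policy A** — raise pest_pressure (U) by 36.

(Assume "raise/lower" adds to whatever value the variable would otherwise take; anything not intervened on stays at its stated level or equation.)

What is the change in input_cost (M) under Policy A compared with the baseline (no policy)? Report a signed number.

72

Baseline:
  V = 41
  U = 111
  M = -37 − 2·41 + 2·111 = 103
Policy A (U + 36):
  V = 41
  U = 111 + 36 = 147
  M = -37 − 2·41 + 2·147 = 175
Change in M: 175 − 103 = 72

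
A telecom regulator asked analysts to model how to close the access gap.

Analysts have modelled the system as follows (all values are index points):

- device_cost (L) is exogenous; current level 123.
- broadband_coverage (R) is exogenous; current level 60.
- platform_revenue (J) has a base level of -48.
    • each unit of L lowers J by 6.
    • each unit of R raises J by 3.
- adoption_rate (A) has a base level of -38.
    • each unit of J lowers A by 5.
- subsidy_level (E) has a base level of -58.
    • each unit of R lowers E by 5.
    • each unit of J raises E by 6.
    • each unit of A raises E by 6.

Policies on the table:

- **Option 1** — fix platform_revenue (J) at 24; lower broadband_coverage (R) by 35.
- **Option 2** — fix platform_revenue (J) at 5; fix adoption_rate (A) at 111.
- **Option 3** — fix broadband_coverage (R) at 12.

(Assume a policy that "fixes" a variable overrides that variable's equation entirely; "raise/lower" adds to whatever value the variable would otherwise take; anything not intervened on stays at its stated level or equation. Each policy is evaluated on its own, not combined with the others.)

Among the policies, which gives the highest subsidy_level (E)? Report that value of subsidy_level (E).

17654

Option 1 (J := 24, R − 35):
  L = 123
  R = 60 − 35 = 25
  J = 24
  A = -38 − 5·24 = -158
  E = -58 − 5·25 + 6·24 + 6·(-158) = -987
Option 2 (J := 5, A := 111):
  L = 123
  R = 60
  J = 5
  A = 111
  E = -58 − 5·60 + 6·5 + 6·111 = 338
Option 3 (R := 12):
  L = 123
  R = 12
  J = -48 − 6·123 + 3·12 = -750
  A = -38 − 5·(-750) = 3712
  E = -58 − 5·12 + 6·(-750) + 6·3712 = 17654
Comparing — Option 1: E=-987, Option 2: E=338, Option 3: E=17654. Highest is 17654 (Option 3).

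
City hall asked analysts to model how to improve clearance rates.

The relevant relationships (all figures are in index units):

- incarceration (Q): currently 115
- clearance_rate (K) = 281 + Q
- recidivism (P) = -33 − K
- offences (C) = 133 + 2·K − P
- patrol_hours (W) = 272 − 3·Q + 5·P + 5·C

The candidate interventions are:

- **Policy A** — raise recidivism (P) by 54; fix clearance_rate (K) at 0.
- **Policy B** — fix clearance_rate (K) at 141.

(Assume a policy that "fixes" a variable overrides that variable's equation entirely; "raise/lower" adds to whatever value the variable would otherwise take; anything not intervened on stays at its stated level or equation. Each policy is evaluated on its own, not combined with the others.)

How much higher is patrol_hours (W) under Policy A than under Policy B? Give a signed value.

Policy A (P + 54, K := 0):
  Q = 115
  K = 0
  P = -33 − 0 (+54 from intervention) = 21
  C = 133 + 2·0 − 21 = 112
  W = 272 − 3·115 + 5·21 + 5·112 = 592
Policy B (K := 141):
  Q = 115
  K = 141
  P = -33 − 141 = -174
  C = 133 + 2·141 − (-174) = 589
  W = 272 − 3·115 + 5·(-174) + 5·589 = 2002
W: 592 − 2002 = -1410

-1410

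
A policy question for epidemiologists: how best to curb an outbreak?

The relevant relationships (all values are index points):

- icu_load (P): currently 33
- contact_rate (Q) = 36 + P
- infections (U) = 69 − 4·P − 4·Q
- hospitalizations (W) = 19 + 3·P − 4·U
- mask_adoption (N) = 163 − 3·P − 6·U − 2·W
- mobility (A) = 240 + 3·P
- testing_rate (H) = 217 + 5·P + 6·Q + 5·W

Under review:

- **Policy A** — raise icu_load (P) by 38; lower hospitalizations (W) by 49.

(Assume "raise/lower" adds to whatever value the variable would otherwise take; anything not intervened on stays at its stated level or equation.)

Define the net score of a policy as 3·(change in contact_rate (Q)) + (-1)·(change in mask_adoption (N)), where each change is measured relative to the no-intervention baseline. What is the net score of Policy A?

Baseline:
  P = 33
  Q = 36 + 33 = 69
  U = 69 − 4·33 − 4·69 = -339
  W = 19 + 3·33 − 4·(-339) = 1474
  N = 163 − 3·33 − 6·(-339) − 2·1474 = -850
Policy A (P + 38, W − 49):
  P = 33 + 38 = 71
  Q = 36 + 71 = 107
  U = 69 − 4·71 − 4·107 = -643
  W = 19 + 3·71 − 4·(-643) (−49 from intervention) = 2755
  N = 163 − 3·71 − 6·(-643) − 2·2755 = -1702
ΔQ = 107 − 69 = 38; ΔN = -1702 − (-850) = -852
Score = 3·38 + (-1)·(-852) = 966

966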